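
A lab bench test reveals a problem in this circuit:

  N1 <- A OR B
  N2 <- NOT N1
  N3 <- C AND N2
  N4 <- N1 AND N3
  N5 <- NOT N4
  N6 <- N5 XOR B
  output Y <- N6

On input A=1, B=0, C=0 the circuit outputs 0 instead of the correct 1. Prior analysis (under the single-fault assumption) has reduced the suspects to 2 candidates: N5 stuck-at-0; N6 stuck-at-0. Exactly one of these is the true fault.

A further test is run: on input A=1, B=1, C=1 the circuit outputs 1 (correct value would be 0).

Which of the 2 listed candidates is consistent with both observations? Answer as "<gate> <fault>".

N5 stuck-at-0

Evaluate each candidate on input A=1, B=1, C=1:
  N5 stuck-at-0: N1=1, N2=0, N3=0, N4=0, N5=0 [stuck-at-0], N6=1 → 1 — matches
  N6 stuck-at-0: N1=1, N2=0, N3=0, N4=0, N5=1, N6=0 [stuck-at-0] → 0 — eliminated
Only N5 stuck-at-0 reproduces the observed 1.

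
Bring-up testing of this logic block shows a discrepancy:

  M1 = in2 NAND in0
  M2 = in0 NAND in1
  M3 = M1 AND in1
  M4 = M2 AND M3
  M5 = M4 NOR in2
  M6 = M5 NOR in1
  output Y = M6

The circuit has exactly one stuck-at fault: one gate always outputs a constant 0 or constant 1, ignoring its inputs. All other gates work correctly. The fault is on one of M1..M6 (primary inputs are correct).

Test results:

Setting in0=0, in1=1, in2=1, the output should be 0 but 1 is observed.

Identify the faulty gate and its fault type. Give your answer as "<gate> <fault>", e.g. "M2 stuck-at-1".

M6 stuck-at-1

Fault-free values for test 1 (in0=0, in1=1, in2=1): M1=1, M2=1, M3=1, M4=1, M5=0, M6=0, giving Y=0. Observed 1.
Test 1: faults giving observed 1 are {M6 stuck-at-1}.
Only M6 stuck-at-1 is consistent with every test.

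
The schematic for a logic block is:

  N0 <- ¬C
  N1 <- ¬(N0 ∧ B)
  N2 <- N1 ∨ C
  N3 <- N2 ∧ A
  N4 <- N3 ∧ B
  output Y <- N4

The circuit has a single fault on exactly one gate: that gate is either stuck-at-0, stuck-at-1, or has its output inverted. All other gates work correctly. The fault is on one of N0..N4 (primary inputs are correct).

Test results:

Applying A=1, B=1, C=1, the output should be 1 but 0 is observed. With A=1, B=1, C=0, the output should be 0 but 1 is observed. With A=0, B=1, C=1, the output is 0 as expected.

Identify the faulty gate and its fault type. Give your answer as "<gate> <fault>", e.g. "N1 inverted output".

N2 inverted output

Fault-free values for test 1 (A=1, B=1, C=1): N0=0, N1=1, N2=1, N3=1, N4=1, giving Y=1. Observed 0.
Test 1: faults giving observed 0 are {N2 stuck-at-0, N2 inverted output, N3 stuck-at-0, N3 inverted output, N4 stuck-at-0, N4 inverted output}.
Test 2 (A=1, B=1, C=0): fault-free N0=1, N1=0, N2=0, N3=0, N4=0 → 0; observed 1. Eliminates N2 stuck-at-0, N3 stuck-at-0, N4 stuck-at-0.
Test 3 (A=0, B=1, C=1): fault-free N0=0, N1=1, N2=1, N3=0, N4=0 → 0; observed 0. Eliminates N3 inverted output, N4 inverted output.
Only N2 inverted output is consistent with every test.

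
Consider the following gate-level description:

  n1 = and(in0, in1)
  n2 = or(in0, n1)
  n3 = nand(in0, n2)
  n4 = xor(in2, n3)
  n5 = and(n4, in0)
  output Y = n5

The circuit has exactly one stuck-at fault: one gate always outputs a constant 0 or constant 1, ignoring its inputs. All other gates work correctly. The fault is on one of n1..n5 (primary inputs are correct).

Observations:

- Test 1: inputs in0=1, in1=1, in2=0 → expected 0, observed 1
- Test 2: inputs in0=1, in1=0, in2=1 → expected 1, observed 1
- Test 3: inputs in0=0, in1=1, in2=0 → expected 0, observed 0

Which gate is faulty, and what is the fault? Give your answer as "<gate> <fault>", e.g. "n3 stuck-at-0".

Fault-free values for test 1 (in0=1, in1=1, in2=0): n1=1, n2=1, n3=0, n4=0, n5=0, giving Y=0. Observed 1.
Test 1: faults giving observed 1 are {n2 stuck-at-0, n3 stuck-at-1, n4 stuck-at-1, n5 stuck-at-1}.
Test 2 (in0=1, in1=0, in2=1): fault-free n1=0, n2=1, n3=0, n4=1, n5=1 → 1; observed 1. Eliminates n2 stuck-at-0, n3 stuck-at-1.
Test 3 (in0=0, in1=1, in2=0): fault-free n1=0, n2=0, n3=1, n4=1, n5=0 → 0; observed 0. Eliminates n5 stuck-at-1.
Only n4 stuck-at-1 is consistent with every test.

n4 stuck-at-1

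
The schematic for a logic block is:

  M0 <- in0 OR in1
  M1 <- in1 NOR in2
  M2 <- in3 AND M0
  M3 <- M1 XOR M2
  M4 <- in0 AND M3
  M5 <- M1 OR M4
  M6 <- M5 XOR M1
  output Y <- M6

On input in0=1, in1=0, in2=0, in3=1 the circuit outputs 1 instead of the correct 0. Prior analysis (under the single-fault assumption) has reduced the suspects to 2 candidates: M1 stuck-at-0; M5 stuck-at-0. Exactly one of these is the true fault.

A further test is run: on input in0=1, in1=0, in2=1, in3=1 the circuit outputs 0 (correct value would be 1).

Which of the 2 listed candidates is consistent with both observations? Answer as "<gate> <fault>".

M5 stuck-at-0

Evaluate each candidate on input in0=1, in1=0, in2=1, in3=1:
  M1 stuck-at-0: M0=1, M1=0 [stuck-at-0], M2=1, M3=1, M4=1, M5=1, M6=1 → 1 — eliminated
  M5 stuck-at-0: M0=1, M1=0, M2=1, M3=1, M4=1, M5=0 [stuck-at-0], M6=0 → 0 — matches
Only M5 stuck-at-0 reproduces the observed 0.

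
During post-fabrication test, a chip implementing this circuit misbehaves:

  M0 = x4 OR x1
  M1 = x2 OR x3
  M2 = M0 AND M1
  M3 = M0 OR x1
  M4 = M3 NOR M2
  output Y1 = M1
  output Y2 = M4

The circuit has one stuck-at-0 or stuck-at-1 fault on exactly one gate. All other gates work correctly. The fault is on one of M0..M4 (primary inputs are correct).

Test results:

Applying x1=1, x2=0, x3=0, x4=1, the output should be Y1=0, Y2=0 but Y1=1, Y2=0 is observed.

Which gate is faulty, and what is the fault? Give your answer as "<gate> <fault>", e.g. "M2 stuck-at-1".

Fault-free values for test 1 (x1=1, x2=0, x3=0, x4=1): M0=1, M1=0, M2=0, M3=1, M4=0, giving Y1=0, Y2=0. Observed Y1=1, Y2=0.
Test 1: faults giving observed Y1=1, Y2=0 are {M1 stuck-at-1}.
Only M1 stuck-at-1 is consistent with every test.

M1 stuck-at-1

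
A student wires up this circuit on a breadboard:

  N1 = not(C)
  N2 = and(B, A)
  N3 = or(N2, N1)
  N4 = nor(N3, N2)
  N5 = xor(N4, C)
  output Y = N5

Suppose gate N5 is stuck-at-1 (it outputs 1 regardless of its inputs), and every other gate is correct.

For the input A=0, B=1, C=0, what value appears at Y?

Propagate with N5 forced: N1=1, N2=0, N3=1, N4=0, N5=1 [stuck-at-1].
So Y = 1. (Without the fault it would be 0.)

1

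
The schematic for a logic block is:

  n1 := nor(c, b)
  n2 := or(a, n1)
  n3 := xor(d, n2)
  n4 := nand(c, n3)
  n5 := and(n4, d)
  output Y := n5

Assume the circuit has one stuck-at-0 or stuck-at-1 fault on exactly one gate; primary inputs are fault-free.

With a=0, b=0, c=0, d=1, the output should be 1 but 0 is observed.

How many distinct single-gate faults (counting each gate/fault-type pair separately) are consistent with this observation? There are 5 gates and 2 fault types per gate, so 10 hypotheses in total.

2

Fault-free: n1=1, n2=1, n3=0, n4=1, n5=1 → 1. Observed 0.
  n1 stuck-at-0: output 1 ✗
  n1 stuck-at-1: output 1 ✗
  n2 stuck-at-0: output 1 ✗
  n2 stuck-at-1: output 1 ✗
  n3 stuck-at-0: output 1 ✗
  n3 stuck-at-1: output 1 ✗
  n4 stuck-at-0: output 0 ✓
  n4 stuck-at-1: output 1 ✗
  n5 stuck-at-0: output 0 ✓
  n5 stuck-at-1: output 1 ✗
Consistent faults: {n4 stuck-at-0, n5 stuck-at-0} — 2 in all.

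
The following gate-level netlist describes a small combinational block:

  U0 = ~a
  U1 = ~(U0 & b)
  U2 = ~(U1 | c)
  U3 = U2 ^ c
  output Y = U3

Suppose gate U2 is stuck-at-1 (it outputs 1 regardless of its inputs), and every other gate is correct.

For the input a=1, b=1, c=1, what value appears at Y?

0

Propagate with U2 forced: U0=0, U1=1, U2=1 [stuck-at-1], U3=0.
So Y = 0. (Without the fault it would be 1.)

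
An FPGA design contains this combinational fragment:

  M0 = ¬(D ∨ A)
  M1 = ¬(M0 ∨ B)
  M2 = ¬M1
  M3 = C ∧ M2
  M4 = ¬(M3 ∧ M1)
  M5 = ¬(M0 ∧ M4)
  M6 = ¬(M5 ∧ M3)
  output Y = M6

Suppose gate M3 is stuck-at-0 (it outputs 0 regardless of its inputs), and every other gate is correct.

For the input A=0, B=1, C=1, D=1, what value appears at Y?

Propagate with M3 forced: M0=0, M1=0, M2=1, M3=0 [stuck-at-0], M4=1, M5=1, M6=1.
So Y = 1. (Without the fault it would be 0.)

1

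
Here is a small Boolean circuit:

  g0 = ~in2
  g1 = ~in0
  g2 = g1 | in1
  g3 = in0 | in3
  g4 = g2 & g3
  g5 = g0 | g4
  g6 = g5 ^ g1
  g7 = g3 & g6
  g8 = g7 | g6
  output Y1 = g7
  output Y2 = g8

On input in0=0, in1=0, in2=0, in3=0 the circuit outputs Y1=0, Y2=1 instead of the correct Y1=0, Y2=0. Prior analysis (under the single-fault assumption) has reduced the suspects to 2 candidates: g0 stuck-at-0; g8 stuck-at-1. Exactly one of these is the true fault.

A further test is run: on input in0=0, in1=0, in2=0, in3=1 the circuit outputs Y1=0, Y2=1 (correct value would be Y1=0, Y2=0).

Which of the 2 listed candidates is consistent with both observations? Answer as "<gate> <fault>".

Evaluate each candidate on input in0=0, in1=0, in2=0, in3=1:
  g0 stuck-at-0: g0=0 [stuck-at-0], g1=1, g2=1, g3=1, g4=1, g5=1, g6=0, g7=0, g8=0 → Y1=0, Y2=0 — eliminated
  g8 stuck-at-1: g0=1, g1=1, g2=1, g3=1, g4=1, g5=1, g6=0, g7=0, g8=1 [stuck-at-1] → Y1=0, Y2=1 — matches
Only g8 stuck-at-1 reproduces the observed Y1=0, Y2=1.

g8 stuck-at-1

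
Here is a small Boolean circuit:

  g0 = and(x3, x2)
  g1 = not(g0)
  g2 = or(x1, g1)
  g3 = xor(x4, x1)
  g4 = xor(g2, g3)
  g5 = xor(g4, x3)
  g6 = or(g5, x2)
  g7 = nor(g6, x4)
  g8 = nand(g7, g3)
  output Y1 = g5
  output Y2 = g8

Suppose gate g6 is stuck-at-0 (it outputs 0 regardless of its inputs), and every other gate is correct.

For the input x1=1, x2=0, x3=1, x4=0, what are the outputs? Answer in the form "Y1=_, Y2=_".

Propagate with g6 forced: g0=0, g1=1, g2=1, g3=1, g4=0, g5=1, g6=0 [stuck-at-0], g7=1, g8=0.
So the outputs are Y1=1, Y2=0. (Without the fault they would be Y1=1, Y2=1.)

Y1=1, Y2=0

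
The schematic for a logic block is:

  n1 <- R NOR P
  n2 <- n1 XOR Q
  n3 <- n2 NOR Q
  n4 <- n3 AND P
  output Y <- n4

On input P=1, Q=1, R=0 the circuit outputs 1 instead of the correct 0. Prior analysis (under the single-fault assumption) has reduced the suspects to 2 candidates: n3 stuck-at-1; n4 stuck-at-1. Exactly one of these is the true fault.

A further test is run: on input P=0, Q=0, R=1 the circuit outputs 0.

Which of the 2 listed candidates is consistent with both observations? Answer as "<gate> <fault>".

Evaluate each candidate on input P=0, Q=0, R=1:
  n3 stuck-at-1: n1=0, n2=0, n3=1 [stuck-at-1], n4=0 → 0 — matches
  n4 stuck-at-1: n1=0, n2=0, n3=1, n4=1 [stuck-at-1] → 1 — eliminated
Only n3 stuck-at-1 reproduces the observed 0.

n3 stuck-at-1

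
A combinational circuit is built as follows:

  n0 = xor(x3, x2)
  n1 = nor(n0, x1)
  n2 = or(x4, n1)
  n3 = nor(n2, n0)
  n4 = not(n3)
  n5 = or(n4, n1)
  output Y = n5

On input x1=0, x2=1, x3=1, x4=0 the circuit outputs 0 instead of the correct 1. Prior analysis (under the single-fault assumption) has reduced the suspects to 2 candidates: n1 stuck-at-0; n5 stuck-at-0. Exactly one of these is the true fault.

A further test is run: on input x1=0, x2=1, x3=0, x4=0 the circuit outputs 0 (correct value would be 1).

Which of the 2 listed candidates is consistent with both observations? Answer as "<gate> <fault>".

Evaluate each candidate on input x1=0, x2=1, x3=0, x4=0:
  n1 stuck-at-0: n0=1, n1=0 [stuck-at-0], n2=0, n3=0, n4=1, n5=1 → 1 — eliminated
  n5 stuck-at-0: n0=1, n1=0, n2=0, n3=0, n4=1, n5=0 [stuck-at-0] → 0 — matches
Only n5 stuck-at-0 reproduces the observed 0.

n5 stuck-at-0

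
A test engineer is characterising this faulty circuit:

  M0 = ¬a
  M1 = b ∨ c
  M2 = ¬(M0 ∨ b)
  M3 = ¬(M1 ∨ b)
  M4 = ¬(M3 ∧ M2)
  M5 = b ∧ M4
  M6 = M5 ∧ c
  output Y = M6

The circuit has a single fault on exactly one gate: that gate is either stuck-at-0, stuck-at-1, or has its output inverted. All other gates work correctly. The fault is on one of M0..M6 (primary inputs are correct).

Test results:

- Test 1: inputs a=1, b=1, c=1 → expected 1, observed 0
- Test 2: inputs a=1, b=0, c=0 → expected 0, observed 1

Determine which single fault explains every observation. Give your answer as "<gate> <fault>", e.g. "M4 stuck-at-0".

M6 inverted output

Fault-free values for test 1 (a=1, b=1, c=1): M0=0, M1=1, M2=0, M3=0, M4=1, M5=1, M6=1, giving Y=1. Observed 0.
Test 1: faults giving observed 0 are {M4 stuck-at-0, M4 inverted output, M5 stuck-at-0, M5 inverted output, M6 stuck-at-0, M6 inverted output}.
Test 2 (a=1, b=0, c=0): fault-free M0=0, M1=0, M2=1, M3=1, M4=0, M5=0, M6=0 → 0; observed 1. Eliminates M4 stuck-at-0, M4 inverted output, M5 stuck-at-0, M5 inverted output, M6 stuck-at-0.
Only M6 inverted output is consistent with every test.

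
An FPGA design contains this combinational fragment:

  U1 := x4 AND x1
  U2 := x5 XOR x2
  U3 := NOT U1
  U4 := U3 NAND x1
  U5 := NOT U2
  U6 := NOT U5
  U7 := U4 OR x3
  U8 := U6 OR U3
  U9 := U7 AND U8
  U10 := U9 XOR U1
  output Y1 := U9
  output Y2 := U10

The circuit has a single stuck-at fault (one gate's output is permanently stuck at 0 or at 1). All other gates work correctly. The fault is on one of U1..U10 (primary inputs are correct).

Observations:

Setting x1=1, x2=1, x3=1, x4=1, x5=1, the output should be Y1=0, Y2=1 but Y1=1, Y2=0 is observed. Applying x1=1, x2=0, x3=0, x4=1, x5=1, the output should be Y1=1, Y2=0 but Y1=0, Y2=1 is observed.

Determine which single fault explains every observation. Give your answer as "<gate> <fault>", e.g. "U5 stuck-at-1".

U3 stuck-at-1

Fault-free values for test 1 (x1=1, x2=1, x3=1, x4=1, x5=1): U1=1, U2=0, U3=0, U4=1, U5=1, U6=0, U7=1, U8=0, U9=0, U10=1, giving Y1=0, Y2=1. Observed Y1=1, Y2=0.
Test 1: faults giving observed Y1=1, Y2=0 are {U2 stuck-at-1, U3 stuck-at-1, U5 stuck-at-0, U6 stuck-at-1, U8 stuck-at-1, U9 stuck-at-1}.
Test 2 (x1=1, x2=0, x3=0, x4=1, x5=1): fault-free U1=1, U2=1, U3=0, U4=1, U5=0, U6=1, U7=1, U8=1, U9=1, U10=0 → Y1=1, Y2=0; observed Y1=0, Y2=1. Eliminates U2 stuck-at-1, U5 stuck-at-0, U6 stuck-at-1, U8 stuck-at-1, U9 stuck-at-1.
Only U3 stuck-at-1 is consistent with every test.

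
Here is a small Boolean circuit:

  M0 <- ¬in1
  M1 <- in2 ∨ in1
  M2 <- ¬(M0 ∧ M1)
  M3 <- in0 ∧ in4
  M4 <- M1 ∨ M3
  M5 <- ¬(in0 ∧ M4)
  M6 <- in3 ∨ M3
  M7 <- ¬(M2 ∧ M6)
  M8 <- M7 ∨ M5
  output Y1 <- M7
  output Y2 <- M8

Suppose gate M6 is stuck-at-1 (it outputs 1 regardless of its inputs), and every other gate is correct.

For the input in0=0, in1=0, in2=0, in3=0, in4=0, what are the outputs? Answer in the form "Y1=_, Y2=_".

Propagate with M6 forced: M0=1, M1=0, M2=1, M3=0, M4=0, M5=1, M6=1 [stuck-at-1], M7=0, M8=1.
So the outputs are Y1=0, Y2=1. (Without the fault they would be Y1=1, Y2=1.)

Y1=0, Y2=1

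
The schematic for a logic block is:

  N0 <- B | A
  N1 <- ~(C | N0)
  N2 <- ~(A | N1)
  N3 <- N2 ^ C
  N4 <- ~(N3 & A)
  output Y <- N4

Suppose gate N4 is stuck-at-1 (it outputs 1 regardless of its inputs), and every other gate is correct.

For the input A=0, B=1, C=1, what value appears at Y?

Propagate with N4 forced: N0=1, N1=0, N2=1, N3=0, N4=1 [stuck-at-1].
So Y = 1. (Same as the fault-free value — the fault is masked on this input.)

1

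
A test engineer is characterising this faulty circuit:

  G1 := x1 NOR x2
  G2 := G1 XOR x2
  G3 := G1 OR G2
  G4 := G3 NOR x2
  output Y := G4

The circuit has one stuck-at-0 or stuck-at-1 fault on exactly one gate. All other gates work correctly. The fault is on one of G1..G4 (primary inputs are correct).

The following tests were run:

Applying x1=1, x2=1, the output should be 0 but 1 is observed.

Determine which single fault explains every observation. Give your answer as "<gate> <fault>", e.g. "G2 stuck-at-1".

G4 stuck-at-1

Fault-free values for test 1 (x1=1, x2=1): G1=0, G2=1, G3=1, G4=0, giving Y=0. Observed 1.
Test 1: faults giving observed 1 are {G4 stuck-at-1}.
Only G4 stuck-at-1 is consistent with every test.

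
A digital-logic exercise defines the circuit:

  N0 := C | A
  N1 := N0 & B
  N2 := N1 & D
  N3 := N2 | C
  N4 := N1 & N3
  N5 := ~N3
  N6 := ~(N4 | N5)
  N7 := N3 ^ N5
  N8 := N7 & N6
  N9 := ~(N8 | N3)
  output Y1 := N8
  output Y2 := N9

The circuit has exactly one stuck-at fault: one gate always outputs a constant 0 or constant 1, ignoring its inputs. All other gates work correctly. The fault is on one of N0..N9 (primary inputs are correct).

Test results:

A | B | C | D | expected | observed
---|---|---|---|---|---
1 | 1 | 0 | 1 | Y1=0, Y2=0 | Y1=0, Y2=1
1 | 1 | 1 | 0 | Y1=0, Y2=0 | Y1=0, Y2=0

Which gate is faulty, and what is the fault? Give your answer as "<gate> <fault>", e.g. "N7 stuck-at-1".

Fault-free values for test 1 (A=1, B=1, C=0, D=1): N0=1, N1=1, N2=1, N3=1, N4=1, N5=0, N6=0, N7=1, N8=0, N9=0, giving Y1=0, Y2=0. Observed Y1=0, Y2=1.
Test 1: faults giving observed Y1=0, Y2=1 are {N0 stuck-at-0, N1 stuck-at-0, N2 stuck-at-0, N3 stuck-at-0, N9 stuck-at-1}.
Test 2 (A=1, B=1, C=1, D=0): fault-free N0=1, N1=1, N2=0, N3=1, N4=1, N5=0, N6=0, N7=1, N8=0, N9=0 → Y1=0, Y2=0; observed Y1=0, Y2=0. Eliminates N0 stuck-at-0, N1 stuck-at-0, N3 stuck-at-0, N9 stuck-at-1.
Only N2 stuck-at-0 is consistent with every test.

N2 stuck-at-0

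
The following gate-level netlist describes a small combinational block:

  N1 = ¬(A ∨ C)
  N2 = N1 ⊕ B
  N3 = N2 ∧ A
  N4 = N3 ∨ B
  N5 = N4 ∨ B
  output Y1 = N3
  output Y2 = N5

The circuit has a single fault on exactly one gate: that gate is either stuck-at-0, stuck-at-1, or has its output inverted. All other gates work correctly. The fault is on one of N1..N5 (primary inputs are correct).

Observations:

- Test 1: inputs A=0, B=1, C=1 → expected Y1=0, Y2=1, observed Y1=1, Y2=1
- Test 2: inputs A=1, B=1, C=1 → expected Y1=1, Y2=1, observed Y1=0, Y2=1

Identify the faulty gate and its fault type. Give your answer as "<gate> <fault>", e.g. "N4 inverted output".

Fault-free values for test 1 (A=0, B=1, C=1): N1=0, N2=1, N3=0, N4=1, N5=1, giving Y1=0, Y2=1. Observed Y1=1, Y2=1.
Test 1: faults giving observed Y1=1, Y2=1 are {N3 stuck-at-1, N3 inverted output}.
Test 2 (A=1, B=1, C=1): fault-free N1=0, N2=1, N3=1, N4=1, N5=1 → Y1=1, Y2=1; observed Y1=0, Y2=1. Eliminates N3 stuck-at-1.
Only N3 inverted output is consistent with every test.

N3 inverted output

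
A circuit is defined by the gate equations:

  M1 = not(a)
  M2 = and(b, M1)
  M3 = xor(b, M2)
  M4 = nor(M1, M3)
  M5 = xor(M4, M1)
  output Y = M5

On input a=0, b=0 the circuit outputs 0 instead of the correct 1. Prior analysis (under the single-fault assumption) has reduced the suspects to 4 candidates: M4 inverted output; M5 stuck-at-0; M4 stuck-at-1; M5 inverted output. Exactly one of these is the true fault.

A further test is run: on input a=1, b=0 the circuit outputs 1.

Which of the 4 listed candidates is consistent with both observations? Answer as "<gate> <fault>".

M4 stuck-at-1

Evaluate each candidate on input a=1, b=0:
  M4 inverted output: M1=0, M2=0, M3=0, M4=0 [inverted output], M5=0 → 0 — eliminated
  M5 stuck-at-0: M1=0, M2=0, M3=0, M4=1, M5=0 [stuck-at-0] → 0 — eliminated
  M4 stuck-at-1: M1=0, M2=0, M3=0, M4=1 [stuck-at-1], M5=1 → 1 — matches
  M5 inverted output: M1=0, M2=0, M3=0, M4=1, M5=0 [inverted output] → 0 — eliminated
Only M4 stuck-at-1 reproduces the observed 1.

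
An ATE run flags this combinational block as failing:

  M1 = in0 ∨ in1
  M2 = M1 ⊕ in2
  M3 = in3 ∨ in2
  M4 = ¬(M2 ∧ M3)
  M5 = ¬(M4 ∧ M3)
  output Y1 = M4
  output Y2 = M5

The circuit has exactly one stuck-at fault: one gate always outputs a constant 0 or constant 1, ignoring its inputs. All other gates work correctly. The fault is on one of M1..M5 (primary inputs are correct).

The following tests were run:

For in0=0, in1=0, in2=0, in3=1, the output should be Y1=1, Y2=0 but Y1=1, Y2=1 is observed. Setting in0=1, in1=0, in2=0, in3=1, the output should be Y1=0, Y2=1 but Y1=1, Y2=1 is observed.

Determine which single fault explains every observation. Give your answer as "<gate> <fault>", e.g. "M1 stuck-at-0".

M3 stuck-at-0

Fault-free values for test 1 (in0=0, in1=0, in2=0, in3=1): M1=0, M2=0, M3=1, M4=1, M5=0, giving Y1=1, Y2=0. Observed Y1=1, Y2=1.
Test 1: faults giving observed Y1=1, Y2=1 are {M3 stuck-at-0, M5 stuck-at-1}.
Test 2 (in0=1, in1=0, in2=0, in3=1): fault-free M1=1, M2=1, M3=1, M4=0, M5=1 → Y1=0, Y2=1; observed Y1=1, Y2=1. Eliminates M5 stuck-at-1.
Only M3 stuck-at-0 is consistent with every test.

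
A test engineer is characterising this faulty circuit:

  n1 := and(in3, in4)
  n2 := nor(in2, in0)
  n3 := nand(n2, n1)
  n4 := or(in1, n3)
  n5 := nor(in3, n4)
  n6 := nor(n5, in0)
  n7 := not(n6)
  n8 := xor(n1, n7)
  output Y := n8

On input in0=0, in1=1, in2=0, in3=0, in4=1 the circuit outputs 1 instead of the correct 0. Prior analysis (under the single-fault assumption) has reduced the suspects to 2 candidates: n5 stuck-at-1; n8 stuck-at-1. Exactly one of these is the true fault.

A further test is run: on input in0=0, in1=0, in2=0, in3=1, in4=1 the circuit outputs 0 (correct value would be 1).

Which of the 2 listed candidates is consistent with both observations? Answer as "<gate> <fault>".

Evaluate each candidate on input in0=0, in1=0, in2=0, in3=1, in4=1:
  n5 stuck-at-1: n1=1, n2=1, n3=0, n4=0, n5=1 [stuck-at-1], n6=0, n7=1, n8=0 → 0 — matches
  n8 stuck-at-1: n1=1, n2=1, n3=0, n4=0, n5=0, n6=1, n7=0, n8=1 [stuck-at-1] → 1 — eliminated
Only n5 stuck-at-1 reproduces the observed 0.

n5 stuck-at-1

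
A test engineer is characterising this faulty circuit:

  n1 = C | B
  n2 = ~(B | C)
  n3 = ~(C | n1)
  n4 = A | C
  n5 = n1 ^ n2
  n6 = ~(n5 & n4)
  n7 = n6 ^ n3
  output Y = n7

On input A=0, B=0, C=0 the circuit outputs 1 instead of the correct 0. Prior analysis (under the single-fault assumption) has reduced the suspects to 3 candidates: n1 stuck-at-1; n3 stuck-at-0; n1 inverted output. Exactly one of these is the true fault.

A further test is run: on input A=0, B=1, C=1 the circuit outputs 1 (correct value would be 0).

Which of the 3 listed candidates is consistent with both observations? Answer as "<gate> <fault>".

n1 inverted output

Evaluate each candidate on input A=0, B=1, C=1:
  n1 stuck-at-1: n1=1 [stuck-at-1], n2=0, n3=0, n4=1, n5=1, n6=0, n7=0 → 0 — eliminated
  n3 stuck-at-0: n1=1, n2=0, n3=0 [stuck-at-0], n4=1, n5=1, n6=0, n7=0 → 0 — eliminated
  n1 inverted output: n1=0 [inverted output], n2=0, n3=0, n4=1, n5=0, n6=1, n7=1 → 1 — matches
Only n1 inverted output reproduces the observed 1.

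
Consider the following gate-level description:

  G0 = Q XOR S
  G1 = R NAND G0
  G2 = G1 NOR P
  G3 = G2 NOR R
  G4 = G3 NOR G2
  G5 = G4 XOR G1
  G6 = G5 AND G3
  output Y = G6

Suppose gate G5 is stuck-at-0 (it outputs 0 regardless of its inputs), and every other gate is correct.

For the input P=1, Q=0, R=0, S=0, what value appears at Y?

0

Propagate with G5 forced: G0=0, G1=1, G2=0, G3=1, G4=0, G5=0 [stuck-at-0], G6=0.
So Y = 0. (Without the fault it would be 1.)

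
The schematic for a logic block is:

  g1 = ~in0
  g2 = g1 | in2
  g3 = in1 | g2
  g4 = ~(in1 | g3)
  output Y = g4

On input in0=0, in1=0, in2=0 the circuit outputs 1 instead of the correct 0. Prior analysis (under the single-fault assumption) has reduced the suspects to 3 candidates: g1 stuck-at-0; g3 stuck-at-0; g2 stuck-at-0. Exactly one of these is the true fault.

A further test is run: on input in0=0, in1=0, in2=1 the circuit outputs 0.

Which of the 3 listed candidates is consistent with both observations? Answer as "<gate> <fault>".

Evaluate each candidate on input in0=0, in1=0, in2=1:
  g1 stuck-at-0: g1=0 [stuck-at-0], g2=1, g3=1, g4=0 → 0 — matches
  g3 stuck-at-0: g1=1, g2=1, g3=0 [stuck-at-0], g4=1 → 1 — eliminated
  g2 stuck-at-0: g1=1, g2=0 [stuck-at-0], g3=0, g4=1 → 1 — eliminated
Only g1 stuck-at-0 reproduces the observed 0.

g1 stuck-at-0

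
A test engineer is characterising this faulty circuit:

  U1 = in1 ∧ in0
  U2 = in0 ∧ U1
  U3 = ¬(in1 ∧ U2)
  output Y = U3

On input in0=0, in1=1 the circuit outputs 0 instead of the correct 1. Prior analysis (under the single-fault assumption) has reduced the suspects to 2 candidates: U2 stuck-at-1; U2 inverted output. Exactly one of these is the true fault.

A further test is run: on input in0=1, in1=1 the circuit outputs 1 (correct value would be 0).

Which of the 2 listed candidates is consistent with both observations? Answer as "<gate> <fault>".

Evaluate each candidate on input in0=1, in1=1:
  U2 stuck-at-1: U1=1, U2=1 [stuck-at-1], U3=0 → 0 — eliminated
  U2 inverted output: U1=1, U2=0 [inverted output], U3=1 → 1 — matches
Only U2 inverted output reproduces the observed 1.

U2 inverted output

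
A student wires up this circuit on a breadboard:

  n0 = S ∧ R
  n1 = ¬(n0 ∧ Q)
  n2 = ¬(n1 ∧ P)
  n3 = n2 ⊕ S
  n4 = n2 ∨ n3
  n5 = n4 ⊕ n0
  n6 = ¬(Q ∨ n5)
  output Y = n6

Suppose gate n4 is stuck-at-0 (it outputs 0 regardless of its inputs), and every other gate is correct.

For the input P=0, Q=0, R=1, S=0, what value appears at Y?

1

Propagate with n4 forced: n0=0, n1=1, n2=1, n3=1, n4=0 [stuck-at-0], n5=0, n6=1.
So Y = 1. (Without the fault it would be 0.)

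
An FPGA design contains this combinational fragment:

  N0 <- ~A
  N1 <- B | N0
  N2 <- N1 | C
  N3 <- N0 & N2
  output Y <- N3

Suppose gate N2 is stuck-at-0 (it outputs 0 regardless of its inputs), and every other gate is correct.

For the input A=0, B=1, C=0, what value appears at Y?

Propagate with N2 forced: N0=1, N1=1, N2=0 [stuck-at-0], N3=0.
So Y = 0. (Without the fault it would be 1.)

0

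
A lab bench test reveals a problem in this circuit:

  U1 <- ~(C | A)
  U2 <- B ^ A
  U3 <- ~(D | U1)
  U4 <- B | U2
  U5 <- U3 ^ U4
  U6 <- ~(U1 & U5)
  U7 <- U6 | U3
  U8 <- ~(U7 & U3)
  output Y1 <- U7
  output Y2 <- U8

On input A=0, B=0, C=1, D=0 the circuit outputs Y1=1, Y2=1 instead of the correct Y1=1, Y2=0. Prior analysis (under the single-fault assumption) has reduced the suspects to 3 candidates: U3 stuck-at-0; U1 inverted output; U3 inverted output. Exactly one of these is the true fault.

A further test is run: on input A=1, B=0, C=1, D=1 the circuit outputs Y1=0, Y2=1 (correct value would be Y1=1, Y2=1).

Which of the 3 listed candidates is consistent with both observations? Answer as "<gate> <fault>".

U1 inverted output

Evaluate each candidate on input A=1, B=0, C=1, D=1:
  U3 stuck-at-0: U1=0, U2=1, U3=0 [stuck-at-0], U4=1, U5=1, U6=1, U7=1, U8=1 → Y1=1, Y2=1 — eliminated
  U1 inverted output: U1=1 [inverted output], U2=1, U3=0, U4=1, U5=1, U6=0, U7=0, U8=1 → Y1=0, Y2=1 — matches
  U3 inverted output: U1=0, U2=1, U3=1 [inverted output], U4=1, U5=0, U6=1, U7=1, U8=0 → Y1=1, Y2=0 — eliminated
Only U1 inverted output reproduces the observed Y1=0, Y2=1.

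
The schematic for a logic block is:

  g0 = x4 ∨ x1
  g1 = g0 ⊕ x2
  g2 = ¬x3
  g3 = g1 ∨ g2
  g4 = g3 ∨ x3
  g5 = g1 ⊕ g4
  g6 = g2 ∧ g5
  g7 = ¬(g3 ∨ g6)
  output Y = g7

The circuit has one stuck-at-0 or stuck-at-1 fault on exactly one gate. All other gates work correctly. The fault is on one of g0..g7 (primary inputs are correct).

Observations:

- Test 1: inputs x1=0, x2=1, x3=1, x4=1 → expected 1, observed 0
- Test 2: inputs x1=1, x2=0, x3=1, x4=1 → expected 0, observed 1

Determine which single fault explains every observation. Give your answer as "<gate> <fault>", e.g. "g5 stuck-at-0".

Fault-free values for test 1 (x1=0, x2=1, x3=1, x4=1): g0=1, g1=0, g2=0, g3=0, g4=1, g5=1, g6=0, g7=1, giving Y=1. Observed 0.
Test 1: faults giving observed 0 are {g0 stuck-at-0, g1 stuck-at-1, g2 stuck-at-1, g3 stuck-at-1, g6 stuck-at-1, g7 stuck-at-0}.
Test 2 (x1=1, x2=0, x3=1, x4=1): fault-free g0=1, g1=1, g2=0, g3=1, g4=1, g5=0, g6=0, g7=0 → 0; observed 1. Eliminates g1 stuck-at-1, g2 stuck-at-1, g3 stuck-at-1, g6 stuck-at-1, g7 stuck-at-0.
Only g0 stuck-at-0 is consistent with every test.

g0 stuck-at-0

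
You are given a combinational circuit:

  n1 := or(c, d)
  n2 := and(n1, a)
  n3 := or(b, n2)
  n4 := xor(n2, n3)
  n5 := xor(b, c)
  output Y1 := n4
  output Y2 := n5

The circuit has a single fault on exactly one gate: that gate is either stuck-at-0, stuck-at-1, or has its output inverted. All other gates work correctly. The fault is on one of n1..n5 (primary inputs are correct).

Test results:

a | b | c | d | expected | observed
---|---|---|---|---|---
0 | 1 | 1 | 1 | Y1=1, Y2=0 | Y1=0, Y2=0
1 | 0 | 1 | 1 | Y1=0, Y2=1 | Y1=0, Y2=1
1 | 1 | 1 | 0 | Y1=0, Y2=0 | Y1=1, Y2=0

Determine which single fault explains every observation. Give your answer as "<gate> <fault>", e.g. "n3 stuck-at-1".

Fault-free values for test 1 (a=0, b=1, c=1, d=1): n1=1, n2=0, n3=1, n4=1, n5=0, giving Y1=1, Y2=0. Observed Y1=0, Y2=0.
Test 1: faults giving observed Y1=0, Y2=0 are {n2 stuck-at-1, n2 inverted output, n3 stuck-at-0, n3 inverted output, n4 stuck-at-0, n4 inverted output}.
Test 2 (a=1, b=0, c=1, d=1): fault-free n1=1, n2=1, n3=1, n4=0, n5=1 → Y1=0, Y2=1; observed Y1=0, Y2=1. Eliminates n3 stuck-at-0, n3 inverted output, n4 inverted output.
Test 3 (a=1, b=1, c=1, d=0): fault-free n1=1, n2=1, n3=1, n4=0, n5=0 → Y1=0, Y2=0; observed Y1=1, Y2=0. Eliminates n2 stuck-at-1, n4 stuck-at-0.
Only n2 inverted output is consistent with every test.

n2 inverted output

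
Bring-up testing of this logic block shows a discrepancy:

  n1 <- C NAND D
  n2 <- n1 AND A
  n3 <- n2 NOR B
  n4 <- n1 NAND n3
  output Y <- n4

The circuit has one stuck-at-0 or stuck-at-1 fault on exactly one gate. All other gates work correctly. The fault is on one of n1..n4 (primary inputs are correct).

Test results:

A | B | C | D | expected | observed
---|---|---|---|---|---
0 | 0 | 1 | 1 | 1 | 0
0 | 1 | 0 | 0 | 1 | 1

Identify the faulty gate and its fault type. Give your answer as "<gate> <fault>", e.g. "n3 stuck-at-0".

Fault-free values for test 1 (A=0, B=0, C=1, D=1): n1=0, n2=0, n3=1, n4=1, giving Y=1. Observed 0.
Test 1: faults giving observed 0 are {n1 stuck-at-1, n4 stuck-at-0}.
Test 2 (A=0, B=1, C=0, D=0): fault-free n1=1, n2=0, n3=0, n4=1 → 1; observed 1. Eliminates n4 stuck-at-0.
Only n1 stuck-at-1 is consistent with every test.

n1 stuck-at-1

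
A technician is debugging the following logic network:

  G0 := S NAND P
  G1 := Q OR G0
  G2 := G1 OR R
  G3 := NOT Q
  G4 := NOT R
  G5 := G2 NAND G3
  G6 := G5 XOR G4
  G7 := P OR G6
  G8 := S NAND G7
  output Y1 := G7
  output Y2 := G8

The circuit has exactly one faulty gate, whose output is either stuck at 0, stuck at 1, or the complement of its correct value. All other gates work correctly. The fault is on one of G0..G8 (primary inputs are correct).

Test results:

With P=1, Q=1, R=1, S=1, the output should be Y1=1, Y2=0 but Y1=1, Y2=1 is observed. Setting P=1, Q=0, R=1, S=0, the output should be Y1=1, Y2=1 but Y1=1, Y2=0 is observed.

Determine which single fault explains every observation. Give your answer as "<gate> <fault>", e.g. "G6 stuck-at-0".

Fault-free values for test 1 (P=1, Q=1, R=1, S=1): G0=0, G1=1, G2=1, G3=0, G4=0, G5=1, G6=1, G7=1, G8=0, giving Y1=1, Y2=0. Observed Y1=1, Y2=1.
Test 1: faults giving observed Y1=1, Y2=1 are {G8 stuck-at-1, G8 inverted output}.
Test 2 (P=1, Q=0, R=1, S=0): fault-free G0=1, G1=1, G2=1, G3=1, G4=0, G5=0, G6=0, G7=1, G8=1 → Y1=1, Y2=1; observed Y1=1, Y2=0. Eliminates G8 stuck-at-1.
Only G8 inverted output is consistent with every test.

G8 inverted output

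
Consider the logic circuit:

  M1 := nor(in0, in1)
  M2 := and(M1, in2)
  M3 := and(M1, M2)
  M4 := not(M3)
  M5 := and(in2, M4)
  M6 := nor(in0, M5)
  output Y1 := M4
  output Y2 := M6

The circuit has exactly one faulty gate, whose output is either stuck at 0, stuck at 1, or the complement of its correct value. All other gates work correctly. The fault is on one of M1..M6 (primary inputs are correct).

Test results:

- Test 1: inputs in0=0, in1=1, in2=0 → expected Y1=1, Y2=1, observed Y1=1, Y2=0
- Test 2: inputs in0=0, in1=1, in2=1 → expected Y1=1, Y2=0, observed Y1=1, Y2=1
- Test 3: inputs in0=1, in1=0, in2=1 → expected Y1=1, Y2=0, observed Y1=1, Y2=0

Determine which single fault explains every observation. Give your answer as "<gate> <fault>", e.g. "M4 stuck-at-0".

Fault-free values for test 1 (in0=0, in1=1, in2=0): M1=0, M2=0, M3=0, M4=1, M5=0, M6=1, giving Y1=1, Y2=1. Observed Y1=1, Y2=0.
Test 1: faults giving observed Y1=1, Y2=0 are {M5 stuck-at-1, M5 inverted output, M6 stuck-at-0, M6 inverted output}.
Test 2 (in0=0, in1=1, in2=1): fault-free M1=0, M2=0, M3=0, M4=1, M5=1, M6=0 → Y1=1, Y2=0; observed Y1=1, Y2=1. Eliminates M5 stuck-at-1, M6 stuck-at-0.
Test 3 (in0=1, in1=0, in2=1): fault-free M1=0, M2=0, M3=0, M4=1, M5=1, M6=0 → Y1=1, Y2=0; observed Y1=1, Y2=0. Eliminates M6 inverted output.
Only M5 inverted output is consistent with every test.

M5 inverted output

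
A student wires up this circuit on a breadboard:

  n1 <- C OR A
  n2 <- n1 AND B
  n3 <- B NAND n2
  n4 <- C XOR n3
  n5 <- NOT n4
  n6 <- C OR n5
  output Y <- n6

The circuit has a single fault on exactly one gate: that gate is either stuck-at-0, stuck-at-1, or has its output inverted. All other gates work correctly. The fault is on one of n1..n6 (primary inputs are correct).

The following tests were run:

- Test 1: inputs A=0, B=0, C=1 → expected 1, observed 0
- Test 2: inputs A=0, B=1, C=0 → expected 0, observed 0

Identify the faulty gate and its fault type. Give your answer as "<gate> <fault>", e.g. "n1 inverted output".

Fault-free values for test 1 (A=0, B=0, C=1): n1=1, n2=0, n3=1, n4=0, n5=1, n6=1, giving Y=1. Observed 0.
Test 1: faults giving observed 0 are {n6 stuck-at-0, n6 inverted output}.
Test 2 (A=0, B=1, C=0): fault-free n1=0, n2=0, n3=1, n4=1, n5=0, n6=0 → 0; observed 0. Eliminates n6 inverted output.
Only n6 stuck-at-0 is consistent with every test.

n6 stuck-at-0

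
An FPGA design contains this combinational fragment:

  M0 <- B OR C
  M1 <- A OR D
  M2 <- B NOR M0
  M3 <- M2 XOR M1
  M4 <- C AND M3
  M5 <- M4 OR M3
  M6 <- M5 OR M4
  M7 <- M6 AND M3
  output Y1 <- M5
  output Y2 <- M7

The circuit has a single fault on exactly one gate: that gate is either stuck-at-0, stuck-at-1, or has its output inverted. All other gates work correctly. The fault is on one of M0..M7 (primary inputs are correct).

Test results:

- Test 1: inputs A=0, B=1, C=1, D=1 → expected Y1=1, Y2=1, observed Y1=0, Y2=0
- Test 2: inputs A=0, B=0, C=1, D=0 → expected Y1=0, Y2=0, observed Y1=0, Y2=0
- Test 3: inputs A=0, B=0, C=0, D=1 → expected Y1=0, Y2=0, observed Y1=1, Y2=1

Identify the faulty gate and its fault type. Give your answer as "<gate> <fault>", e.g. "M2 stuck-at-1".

Fault-free values for test 1 (A=0, B=1, C=1, D=1): M0=1, M1=1, M2=0, M3=1, M4=1, M5=1, M6=1, M7=1, giving Y1=1, Y2=1. Observed Y1=0, Y2=0.
Test 1: faults giving observed Y1=0, Y2=0 are {M1 stuck-at-0, M1 inverted output, M2 stuck-at-1, M2 inverted output, M3 stuck-at-0, M3 inverted output}.
Test 2 (A=0, B=0, C=1, D=0): fault-free M0=1, M1=0, M2=0, M3=0, M4=0, M5=0, M6=0, M7=0 → Y1=0, Y2=0; observed Y1=0, Y2=0. Eliminates M1 inverted output, M2 stuck-at-1, M2 inverted output, M3 inverted output.
Test 3 (A=0, B=0, C=0, D=1): fault-free M0=0, M1=1, M2=1, M3=0, M4=0, M5=0, M6=0, M7=0 → Y1=0, Y2=0; observed Y1=1, Y2=1. Eliminates M3 stuck-at-0.
Only M1 stuck-at-0 is consistent with every test.

M1 stuck-at-0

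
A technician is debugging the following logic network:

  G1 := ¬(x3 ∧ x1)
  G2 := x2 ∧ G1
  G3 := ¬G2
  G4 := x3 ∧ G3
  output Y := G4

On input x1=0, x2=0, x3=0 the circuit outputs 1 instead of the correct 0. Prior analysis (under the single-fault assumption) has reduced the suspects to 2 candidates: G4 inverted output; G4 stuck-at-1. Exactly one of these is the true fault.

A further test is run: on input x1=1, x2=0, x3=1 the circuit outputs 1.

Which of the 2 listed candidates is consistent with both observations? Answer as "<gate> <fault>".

Evaluate each candidate on input x1=1, x2=0, x3=1:
  G4 inverted output: G1=0, G2=0, G3=1, G4=0 [inverted output] → 0 — eliminated
  G4 stuck-at-1: G1=0, G2=0, G3=1, G4=1 [stuck-at-1] → 1 — matches
Only G4 stuck-at-1 reproduces the observed 1.

G4 stuck-at-1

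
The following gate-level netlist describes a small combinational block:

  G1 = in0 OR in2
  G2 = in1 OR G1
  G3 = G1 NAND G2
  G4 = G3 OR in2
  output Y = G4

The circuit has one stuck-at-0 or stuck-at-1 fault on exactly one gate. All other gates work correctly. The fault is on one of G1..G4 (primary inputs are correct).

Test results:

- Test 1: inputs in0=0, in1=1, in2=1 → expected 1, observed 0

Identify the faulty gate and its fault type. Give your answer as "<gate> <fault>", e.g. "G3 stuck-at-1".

G4 stuck-at-0

Fault-free values for test 1 (in0=0, in1=1, in2=1): G1=1, G2=1, G3=0, G4=1, giving Y=1. Observed 0.
Test 1: faults giving observed 0 are {G4 stuck-at-0}.
Only G4 stuck-at-0 is consistent with every test.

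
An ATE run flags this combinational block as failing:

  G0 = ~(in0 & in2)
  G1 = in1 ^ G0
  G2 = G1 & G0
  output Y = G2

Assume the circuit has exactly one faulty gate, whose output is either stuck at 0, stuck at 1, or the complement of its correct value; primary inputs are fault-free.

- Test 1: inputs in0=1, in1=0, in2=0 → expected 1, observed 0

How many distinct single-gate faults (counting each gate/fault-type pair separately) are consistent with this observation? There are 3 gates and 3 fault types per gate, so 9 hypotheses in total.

Fault-free: G0=1, G1=1, G2=1 → 1. Observed 0.
  G0 stuck-at-0: output 0 ✓
  G0 stuck-at-1: output 1 ✗
  G0 inverted output: output 0 ✓
  G1 stuck-at-0: output 0 ✓
  G1 stuck-at-1: output 1 ✗
  G1 inverted output: output 0 ✓
  G2 stuck-at-0: output 0 ✓
  G2 stuck-at-1: output 1 ✗
  G2 inverted output: output 0 ✓
Consistent faults: {G0 stuck-at-0, G0 inverted output, G1 stuck-at-0, G1 inverted output, G2 stuck-at-0, G2 inverted output} — 6 in all.

6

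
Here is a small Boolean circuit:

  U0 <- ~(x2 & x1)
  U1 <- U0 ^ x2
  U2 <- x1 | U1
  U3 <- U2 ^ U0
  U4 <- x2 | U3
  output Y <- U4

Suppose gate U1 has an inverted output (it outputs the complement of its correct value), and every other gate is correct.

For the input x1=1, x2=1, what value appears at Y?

1

Propagate with U1 forced: U0=0, U1=0 [inverted output], U2=1, U3=1, U4=1.
So Y = 1. (Same as the fault-free value — the fault is masked on this input.)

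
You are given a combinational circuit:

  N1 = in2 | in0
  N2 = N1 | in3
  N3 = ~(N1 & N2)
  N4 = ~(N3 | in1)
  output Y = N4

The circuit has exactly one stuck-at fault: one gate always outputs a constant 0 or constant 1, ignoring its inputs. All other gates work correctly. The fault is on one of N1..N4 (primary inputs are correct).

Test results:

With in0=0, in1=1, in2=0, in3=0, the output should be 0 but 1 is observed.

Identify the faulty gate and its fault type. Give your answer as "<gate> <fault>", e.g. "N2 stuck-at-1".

N4 stuck-at-1

Fault-free values for test 1 (in0=0, in1=1, in2=0, in3=0): N1=0, N2=0, N3=1, N4=0, giving Y=0. Observed 1.
Test 1: faults giving observed 1 are {N4 stuck-at-1}.
Only N4 stuck-at-1 is consistent with every test.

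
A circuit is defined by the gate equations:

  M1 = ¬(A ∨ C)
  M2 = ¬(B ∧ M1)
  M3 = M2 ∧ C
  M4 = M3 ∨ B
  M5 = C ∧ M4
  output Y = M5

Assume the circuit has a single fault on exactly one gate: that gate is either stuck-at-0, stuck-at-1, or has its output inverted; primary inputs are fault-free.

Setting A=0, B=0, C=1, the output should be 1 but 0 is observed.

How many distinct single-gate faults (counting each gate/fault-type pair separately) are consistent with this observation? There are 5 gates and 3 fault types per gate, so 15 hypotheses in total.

Fault-free: M1=0, M2=1, M3=1, M4=1, M5=1 → 1. Observed 0.
  M1: none of the 3 fault types match ✗
  M2: stuck-at-0, inverted output ✓; others ✗
  M3: stuck-at-0, inverted output ✓; others ✗
  M4: stuck-at-0, inverted output ✓; others ✗
  M5: stuck-at-0, inverted output ✓; others ✗
Consistent faults: {M2 stuck-at-0, M2 inverted output, M3 stuck-at-0, M3 inverted output, M4 stuck-at-0, M4 inverted output, M5 stuck-at-0, M5 inverted output} — 8 in all.

8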